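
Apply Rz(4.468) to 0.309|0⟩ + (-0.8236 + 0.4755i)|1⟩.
(-0.1902 - 0.2435i)|0⟩ + (0.1323 - 0.9418i)|1⟩

Rz(4.468) = [[e^(−iθ/2), 0], [0, e^(iθ/2)]] with e^(±iθ/2) = cos(θ/2) ± i·sin(θ/2); θ = 4.468, cos(θ/2) ≈ -0.615645, sin(θ/2) ≈ 0.788024.
With a = amp(|0⟩) = 0.309 and b = amp(|1⟩) = (-0.8236 + 0.4755i):
new amp(|0⟩) = (-0.615645 - 0.788024i)·a = (-0.1902 - 0.2435i)
new amp(|1⟩) = (-0.615645 + 0.788024i)·b = (0.1323 - 0.9418i)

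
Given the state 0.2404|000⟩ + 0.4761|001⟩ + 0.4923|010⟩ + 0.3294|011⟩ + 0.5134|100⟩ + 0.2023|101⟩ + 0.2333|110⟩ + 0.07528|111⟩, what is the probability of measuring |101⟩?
0.04093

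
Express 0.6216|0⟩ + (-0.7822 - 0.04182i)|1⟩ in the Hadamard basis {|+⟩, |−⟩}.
(-0.1136 - 0.02957i)|+⟩ + (0.9926 + 0.02957i)|−⟩

With |ψ⟩ = α|0⟩ + β|1⟩, the Hadamard-basis coefficients are ⟨+|ψ⟩ = (α + β)/√2 and ⟨−|ψ⟩ = (α − β)/√2.
Here α = 0.6216, β = (-0.7822 - 0.04182i): (α + β)/√2 = (-0.1136 - 0.02957i), (α − β)/√2 = (0.9926 + 0.02957i).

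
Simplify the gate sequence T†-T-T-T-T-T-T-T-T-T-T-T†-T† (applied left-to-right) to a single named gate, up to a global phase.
T†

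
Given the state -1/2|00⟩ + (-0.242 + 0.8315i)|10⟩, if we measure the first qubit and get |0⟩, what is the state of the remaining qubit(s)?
-|0⟩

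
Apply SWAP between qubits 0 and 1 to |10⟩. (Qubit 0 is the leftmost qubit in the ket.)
|01⟩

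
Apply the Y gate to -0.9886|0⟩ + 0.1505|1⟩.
-0.1505i|0⟩ - 0.9886i|1⟩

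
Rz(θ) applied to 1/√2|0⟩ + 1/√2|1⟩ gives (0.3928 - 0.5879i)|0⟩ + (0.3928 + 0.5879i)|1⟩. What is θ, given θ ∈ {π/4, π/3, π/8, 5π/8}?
5π/8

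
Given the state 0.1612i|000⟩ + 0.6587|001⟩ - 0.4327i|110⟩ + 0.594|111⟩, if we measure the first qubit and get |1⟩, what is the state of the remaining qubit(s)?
-0.5888i|10⟩ + 0.8083|11⟩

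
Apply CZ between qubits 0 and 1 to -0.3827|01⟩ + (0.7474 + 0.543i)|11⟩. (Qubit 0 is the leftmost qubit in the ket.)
-0.3827|01⟩ + (-0.7474 - 0.543i)|11⟩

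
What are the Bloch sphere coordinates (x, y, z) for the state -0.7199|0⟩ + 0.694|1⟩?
(-0.9992, 0, 0.03662)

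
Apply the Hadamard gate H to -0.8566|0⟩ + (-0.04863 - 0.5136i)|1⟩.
(-0.6401 - 0.3632i)|0⟩ + (-0.5713 + 0.3632i)|1⟩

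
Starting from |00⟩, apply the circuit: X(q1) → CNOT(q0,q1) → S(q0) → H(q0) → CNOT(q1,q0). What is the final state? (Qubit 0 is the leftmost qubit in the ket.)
1/√2|01⟩ + 1/√2|11⟩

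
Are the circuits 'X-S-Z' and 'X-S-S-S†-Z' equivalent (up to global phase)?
Yes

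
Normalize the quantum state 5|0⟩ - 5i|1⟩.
1/√2|0⟩ - (1/√2)i|1⟩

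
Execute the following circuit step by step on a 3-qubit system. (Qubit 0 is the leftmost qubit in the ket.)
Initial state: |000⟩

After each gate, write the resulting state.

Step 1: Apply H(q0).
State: 1/√2|000⟩ + 1/√2|100⟩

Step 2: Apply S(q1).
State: 1/√2|000⟩ + 1/√2|100⟩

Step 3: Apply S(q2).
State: 1/√2|000⟩ + 1/√2|100⟩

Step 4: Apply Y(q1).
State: (1/√2)i|010⟩ + (1/√2)i|110⟩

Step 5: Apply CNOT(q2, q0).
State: (1/√2)i|010⟩ + (1/√2)i|110⟩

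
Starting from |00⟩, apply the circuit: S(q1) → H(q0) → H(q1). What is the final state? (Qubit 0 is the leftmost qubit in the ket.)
1/2|00⟩ + 1/2|01⟩ + 1/2|10⟩ + 1/2|11⟩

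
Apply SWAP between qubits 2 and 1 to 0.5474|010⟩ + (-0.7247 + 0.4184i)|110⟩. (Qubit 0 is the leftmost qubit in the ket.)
0.5474|001⟩ + (-0.7247 + 0.4184i)|101⟩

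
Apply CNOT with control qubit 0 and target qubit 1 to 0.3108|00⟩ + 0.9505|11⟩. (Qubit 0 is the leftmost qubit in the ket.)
0.3108|00⟩ + 0.9505|10⟩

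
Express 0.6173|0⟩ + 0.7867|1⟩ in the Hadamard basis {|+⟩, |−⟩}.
0.9928|+⟩ - 0.1198|−⟩

With |ψ⟩ = α|0⟩ + β|1⟩, the Hadamard-basis coefficients are ⟨+|ψ⟩ = (α + β)/√2 and ⟨−|ψ⟩ = (α − β)/√2.
Here α = 0.6173, β = 0.7867: (α + β)/√2 = 0.9928, (α − β)/√2 = -0.1198.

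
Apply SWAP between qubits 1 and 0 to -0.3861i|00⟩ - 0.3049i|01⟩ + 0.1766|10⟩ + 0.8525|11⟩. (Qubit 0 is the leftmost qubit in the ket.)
-0.3861i|00⟩ + 0.1766|01⟩ - 0.3049i|10⟩ + 0.8525|11⟩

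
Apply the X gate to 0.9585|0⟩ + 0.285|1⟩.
0.285|0⟩ + 0.9585|1⟩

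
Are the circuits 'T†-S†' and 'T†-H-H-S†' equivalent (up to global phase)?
Yes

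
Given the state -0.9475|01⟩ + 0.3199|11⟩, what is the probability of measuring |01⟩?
0.8978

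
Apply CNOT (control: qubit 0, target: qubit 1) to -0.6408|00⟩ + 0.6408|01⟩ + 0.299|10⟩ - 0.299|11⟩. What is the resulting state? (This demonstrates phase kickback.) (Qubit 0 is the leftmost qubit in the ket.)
-0.6408|00⟩ + 0.6408|01⟩ - 0.299|10⟩ + 0.299|11⟩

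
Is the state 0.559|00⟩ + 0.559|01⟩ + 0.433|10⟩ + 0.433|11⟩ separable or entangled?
Separable

Writing the state as a|00⟩ + b|01⟩ + c|10⟩ + d|11⟩, it is a product state iff ad − bc = 0.
Here (a, b, c, d) = (0.559, 0.559, 0.433, 0.433): ad − bc = (0.559)(0.433) − (0.559)(0.433) = 0, so the state is separable.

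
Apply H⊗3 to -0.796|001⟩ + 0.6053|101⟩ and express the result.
-0.06742|000⟩ + 0.06742|001⟩ - 0.06742|010⟩ + 0.06742|011⟩ - 0.4954|100⟩ + 0.4954|101⟩ - 0.4954|110⟩ + 0.4954|111⟩

H⊗3 gives amp(|y⟩) = (1/2√2) Σ_x (−1)^(x·y) amp(|x⟩), where x·y is the number of positions in which both x and y have a 1.
|000⟩: (-0.796 + 0.6053)/(2√2) = -0.06742
|001⟩: (0.796 - 0.6053)/(2√2) = 0.06742
|010⟩: (-0.796 + 0.6053)/(2√2) = -0.06742
|011⟩: (0.796 - 0.6053)/(2√2) = 0.06742
|100⟩: (-0.796 - 0.6053)/(2√2) = -0.4954
|101⟩: (0.796 + 0.6053)/(2√2) = 0.4954
|110⟩: (-0.796 - 0.6053)/(2√2) = -0.4954
|111⟩: (0.796 + 0.6053)/(2√2) = 0.4954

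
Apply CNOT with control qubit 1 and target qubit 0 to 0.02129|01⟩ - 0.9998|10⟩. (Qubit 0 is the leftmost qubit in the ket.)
-0.9998|10⟩ + 0.02129|11⟩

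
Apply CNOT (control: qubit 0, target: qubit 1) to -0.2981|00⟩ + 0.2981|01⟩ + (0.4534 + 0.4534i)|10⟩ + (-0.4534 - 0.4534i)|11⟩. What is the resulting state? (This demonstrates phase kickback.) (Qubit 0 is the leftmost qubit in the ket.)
-0.2981|00⟩ + 0.2981|01⟩ + (-0.4534 - 0.4534i)|10⟩ + (0.4534 + 0.4534i)|11⟩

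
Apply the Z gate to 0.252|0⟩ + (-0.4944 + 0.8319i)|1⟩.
0.252|0⟩ + (0.4944 - 0.8319i)|1⟩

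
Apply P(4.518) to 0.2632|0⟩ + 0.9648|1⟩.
0.2632|0⟩ + (-0.1864 - 0.9466i)|1⟩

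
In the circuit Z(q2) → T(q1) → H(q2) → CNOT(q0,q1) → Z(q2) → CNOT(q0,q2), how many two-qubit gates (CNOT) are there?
2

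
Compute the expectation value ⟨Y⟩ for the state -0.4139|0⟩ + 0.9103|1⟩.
0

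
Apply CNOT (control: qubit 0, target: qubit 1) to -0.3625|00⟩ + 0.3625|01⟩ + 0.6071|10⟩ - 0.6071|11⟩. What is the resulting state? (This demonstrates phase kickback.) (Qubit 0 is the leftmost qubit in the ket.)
-0.3625|00⟩ + 0.3625|01⟩ - 0.6071|10⟩ + 0.6071|11⟩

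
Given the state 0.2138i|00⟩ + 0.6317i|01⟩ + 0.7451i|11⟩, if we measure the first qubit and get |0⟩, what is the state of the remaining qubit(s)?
0.3206i|0⟩ + 0.9472i|1⟩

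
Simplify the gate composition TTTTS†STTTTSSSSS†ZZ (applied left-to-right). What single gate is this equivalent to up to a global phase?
S†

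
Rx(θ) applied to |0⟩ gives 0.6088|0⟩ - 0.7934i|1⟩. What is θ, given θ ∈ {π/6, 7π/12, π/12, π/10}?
7π/12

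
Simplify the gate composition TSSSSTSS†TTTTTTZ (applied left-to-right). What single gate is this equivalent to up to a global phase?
Z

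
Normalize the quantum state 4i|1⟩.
i|1⟩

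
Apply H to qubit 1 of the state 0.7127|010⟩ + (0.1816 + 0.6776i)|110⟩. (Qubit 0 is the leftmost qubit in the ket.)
0.504|000⟩ - 0.504|010⟩ + (0.1284 + 0.4791i)|100⟩ + (-0.1284 - 0.4791i)|110⟩

H on qubit 1 mixes each pair of kets that differ only in qubit 1: amplitudes (a, b) of (|…0…⟩, |…1…⟩) become ((a + b)/√2, (a − b)/√2). Kets absent from the input have amplitude 0.
(|000⟩, |010⟩): (a, b) = (0, 0.7127) → (0.504, -0.504)
(|100⟩, |110⟩): (a, b) = (0, (0.1816 + 0.6776i)) → ((0.1284 + 0.4791i), (-0.1284 - 0.4791i))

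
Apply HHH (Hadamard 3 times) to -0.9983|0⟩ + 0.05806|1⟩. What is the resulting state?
-0.6649|0⟩ - 0.747|1⟩

H² = I, so H^3 = H: a single Hadamard. With (a, b) = (-0.9983, 0.05806), H gives ((a + b)/√2, (a − b)/√2) = (-0.6649, -0.747).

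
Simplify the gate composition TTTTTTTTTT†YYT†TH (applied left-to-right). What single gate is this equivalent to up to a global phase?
H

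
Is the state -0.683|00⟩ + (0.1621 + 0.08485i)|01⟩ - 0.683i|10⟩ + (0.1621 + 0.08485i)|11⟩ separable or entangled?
Entangled

Writing the state as a|00⟩ + b|01⟩ + c|10⟩ + d|11⟩, it is a product state iff ad − bc = 0.
Here (a, b, c, d) = (-0.683, (0.1621 + 0.08485i), -0.683i, (0.1621 + 0.08485i)): ad − bc = (-0.683)(0.1621 + 0.08485i) − (0.1621 + 0.08485i)(-0.683i) = (-0.1687 + 0.05276i) ≠ 0, so the state is entangled.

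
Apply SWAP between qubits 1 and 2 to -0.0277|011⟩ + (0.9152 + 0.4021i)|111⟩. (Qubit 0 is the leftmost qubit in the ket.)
-0.0277|011⟩ + (0.9152 + 0.4021i)|111⟩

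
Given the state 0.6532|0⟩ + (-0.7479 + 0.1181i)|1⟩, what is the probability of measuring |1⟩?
0.5733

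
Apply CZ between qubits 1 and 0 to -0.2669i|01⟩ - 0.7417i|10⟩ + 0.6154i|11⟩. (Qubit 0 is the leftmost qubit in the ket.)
-0.2669i|01⟩ - 0.7417i|10⟩ - 0.6154i|11⟩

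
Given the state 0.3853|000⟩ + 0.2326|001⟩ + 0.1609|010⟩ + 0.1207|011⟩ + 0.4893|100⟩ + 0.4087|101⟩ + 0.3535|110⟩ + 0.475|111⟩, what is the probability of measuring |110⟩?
0.125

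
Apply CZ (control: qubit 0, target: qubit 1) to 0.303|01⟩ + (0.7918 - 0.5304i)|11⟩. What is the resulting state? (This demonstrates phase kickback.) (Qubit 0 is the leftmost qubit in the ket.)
0.303|01⟩ + (-0.7918 + 0.5304i)|11⟩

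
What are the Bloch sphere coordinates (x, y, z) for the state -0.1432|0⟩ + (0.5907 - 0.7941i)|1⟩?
(-0.1692, 0.2274, -0.959)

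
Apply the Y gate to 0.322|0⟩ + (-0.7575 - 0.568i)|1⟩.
(-0.568 + 0.7575i)|0⟩ + 0.322i|1⟩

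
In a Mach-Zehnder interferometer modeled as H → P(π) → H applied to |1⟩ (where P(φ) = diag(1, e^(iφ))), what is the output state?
|0⟩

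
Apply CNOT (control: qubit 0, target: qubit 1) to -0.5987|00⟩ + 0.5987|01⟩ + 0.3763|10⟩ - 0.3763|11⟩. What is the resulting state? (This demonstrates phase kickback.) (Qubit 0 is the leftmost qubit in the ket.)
-0.5987|00⟩ + 0.5987|01⟩ - 0.3763|10⟩ + 0.3763|11⟩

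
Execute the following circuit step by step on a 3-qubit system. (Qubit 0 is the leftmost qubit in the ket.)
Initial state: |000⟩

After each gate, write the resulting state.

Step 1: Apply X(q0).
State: |100⟩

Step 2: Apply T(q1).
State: |100⟩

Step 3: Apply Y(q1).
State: i|110⟩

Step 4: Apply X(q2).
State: i|111⟩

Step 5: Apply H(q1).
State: (1/√2)i|101⟩ - (1/√2)i|111⟩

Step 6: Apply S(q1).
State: (1/√2)i|101⟩ + 1/√2|111⟩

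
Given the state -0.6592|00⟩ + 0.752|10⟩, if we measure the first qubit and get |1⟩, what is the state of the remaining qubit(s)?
|0⟩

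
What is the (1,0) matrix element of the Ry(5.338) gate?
0.4552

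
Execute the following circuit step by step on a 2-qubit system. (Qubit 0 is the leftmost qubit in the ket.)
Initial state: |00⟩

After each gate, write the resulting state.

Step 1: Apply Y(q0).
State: i|10⟩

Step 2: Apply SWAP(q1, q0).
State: i|01⟩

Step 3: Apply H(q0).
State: (1/√2)i|01⟩ + (1/√2)i|11⟩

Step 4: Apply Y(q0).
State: 1/√2|01⟩ - 1/√2|11⟩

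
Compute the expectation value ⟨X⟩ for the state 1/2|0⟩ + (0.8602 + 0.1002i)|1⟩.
0.8602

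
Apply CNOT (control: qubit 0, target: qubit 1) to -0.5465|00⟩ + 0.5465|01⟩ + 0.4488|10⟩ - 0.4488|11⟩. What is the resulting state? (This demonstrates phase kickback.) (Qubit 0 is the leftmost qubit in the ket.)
-0.5465|00⟩ + 0.5465|01⟩ - 0.4488|10⟩ + 0.4488|11⟩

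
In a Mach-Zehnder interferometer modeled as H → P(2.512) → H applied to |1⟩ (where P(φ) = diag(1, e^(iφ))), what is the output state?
(0.9041 - 0.2944i)|0⟩ + (0.09587 + 0.2944i)|1⟩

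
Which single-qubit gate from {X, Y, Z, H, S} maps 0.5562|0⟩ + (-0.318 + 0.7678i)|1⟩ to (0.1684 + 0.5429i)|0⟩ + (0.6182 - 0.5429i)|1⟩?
H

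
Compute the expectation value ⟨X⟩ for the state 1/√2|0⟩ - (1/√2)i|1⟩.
0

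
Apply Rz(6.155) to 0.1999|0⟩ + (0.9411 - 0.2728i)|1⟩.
(-0.1995 - 0.0128i)|0⟩ + (-0.9217 + 0.3325i)|1⟩

Rz(6.155) = [[e^(−iθ/2), 0], [0, e^(iθ/2)]] with e^(±iθ/2) = cos(θ/2) ± i·sin(θ/2); θ = 6.155, cos(θ/2) ≈ -0.997947, sin(θ/2) ≈ 0.0640488.
With a = amp(|0⟩) = 0.1999 and b = amp(|1⟩) = (0.9411 - 0.2728i):
new amp(|0⟩) = (-0.997947 - 0.0640488i)·a = (-0.1995 - 0.0128i)
new amp(|1⟩) = (-0.997947 + 0.0640488i)·b = (-0.9217 + 0.3325i)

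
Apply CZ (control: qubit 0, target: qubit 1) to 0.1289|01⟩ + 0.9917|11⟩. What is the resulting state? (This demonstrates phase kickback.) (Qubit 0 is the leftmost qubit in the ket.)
0.1289|01⟩ - 0.9917|11⟩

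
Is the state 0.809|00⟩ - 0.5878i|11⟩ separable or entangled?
Entangled

Writing the state as a|00⟩ + b|01⟩ + c|10⟩ + d|11⟩, it is a product state iff ad − bc = 0.
Here (a, b, c, d) = (0.809, 0, 0, -0.5878i): ad − bc = (0.809)(-0.5878i) − (0)(0) = -0.4755i ≠ 0, so the state is entangled.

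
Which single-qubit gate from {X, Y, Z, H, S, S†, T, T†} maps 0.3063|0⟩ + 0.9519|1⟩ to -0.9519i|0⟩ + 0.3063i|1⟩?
Y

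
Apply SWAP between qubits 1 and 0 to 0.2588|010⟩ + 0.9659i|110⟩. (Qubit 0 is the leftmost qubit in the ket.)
0.2588|100⟩ + 0.9659i|110⟩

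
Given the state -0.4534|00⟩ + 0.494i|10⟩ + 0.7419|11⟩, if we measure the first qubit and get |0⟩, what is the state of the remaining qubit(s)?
-|0⟩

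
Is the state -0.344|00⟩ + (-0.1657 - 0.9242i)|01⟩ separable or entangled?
Separable

Writing the state as a|00⟩ + b|01⟩ + c|10⟩ + d|11⟩, it is a product state iff ad − bc = 0.
Here (a, b, c, d) = (-0.344, (-0.1657 - 0.9242i), 0, 0): ad − bc = (-0.344)(0) − (-0.1657 - 0.9242i)(0) = 0, so the state is separable.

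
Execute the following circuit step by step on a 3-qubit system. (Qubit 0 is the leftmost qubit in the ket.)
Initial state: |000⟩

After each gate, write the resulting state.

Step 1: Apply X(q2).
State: |001⟩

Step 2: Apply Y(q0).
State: i|101⟩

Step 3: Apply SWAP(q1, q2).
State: i|110⟩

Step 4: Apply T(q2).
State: i|110⟩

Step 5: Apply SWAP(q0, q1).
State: i|110⟩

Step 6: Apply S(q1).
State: -|110⟩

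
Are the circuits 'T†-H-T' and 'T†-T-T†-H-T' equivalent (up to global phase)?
Yes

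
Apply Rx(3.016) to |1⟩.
-0.998i|0⟩ + 0.06276|1⟩

Rx(3.016) = [[cos(θ/2), −i·sin(θ/2)], [−i·sin(θ/2), cos(θ/2)]]; θ = 3.016, cos(θ/2) ≈ 0.0627551, sin(θ/2) ≈ 0.998029.
With a = amp(|0⟩) = 0 and b = amp(|1⟩) = 1:
new amp(|0⟩) = (0.0627551)·a + (-0.998029i)·b = -0.998i
new amp(|1⟩) = (-0.998029i)·a + (0.0627551)·b = 0.06276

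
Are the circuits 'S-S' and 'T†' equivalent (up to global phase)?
No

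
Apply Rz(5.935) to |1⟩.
(-0.9849 + 0.1732i)|1⟩

Rz(5.935) = [[e^(−iθ/2), 0], [0, e^(iθ/2)]] with e^(±iθ/2) = cos(θ/2) ± i·sin(θ/2); θ = 5.935, cos(θ/2) ≈ -0.984884, sin(θ/2) ≈ 0.173215.
With a = amp(|0⟩) = 0 and b = amp(|1⟩) = 1:
new amp(|0⟩) = (-0.984884 - 0.173215i)·a = 0
new amp(|1⟩) = (-0.984884 + 0.173215i)·b = (-0.9849 + 0.1732i)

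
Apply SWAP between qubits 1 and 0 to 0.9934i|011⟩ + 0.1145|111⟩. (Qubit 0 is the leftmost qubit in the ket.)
0.9934i|101⟩ + 0.1145|111⟩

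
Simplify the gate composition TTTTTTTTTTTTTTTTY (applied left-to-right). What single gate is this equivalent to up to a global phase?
Y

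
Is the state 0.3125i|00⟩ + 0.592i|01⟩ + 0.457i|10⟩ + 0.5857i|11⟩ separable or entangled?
Entangled

Writing the state as a|00⟩ + b|01⟩ + c|10⟩ + d|11⟩, it is a product state iff ad − bc = 0.
Here (a, b, c, d) = (0.3125i, 0.592i, 0.457i, 0.5857i): ad − bc = (0.3125i)(0.5857i) − (0.592i)(0.457i) = 0.08751 ≠ 0, so the state is entangled.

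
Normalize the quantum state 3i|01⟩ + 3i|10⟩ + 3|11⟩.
(1/√3)i|01⟩ + (1/√3)i|10⟩ + 1/√3|11⟩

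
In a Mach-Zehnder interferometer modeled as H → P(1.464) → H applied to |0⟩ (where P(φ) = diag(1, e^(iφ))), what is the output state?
(0.5533 + 0.4972i)|0⟩ + (0.4467 - 0.4972i)|1⟩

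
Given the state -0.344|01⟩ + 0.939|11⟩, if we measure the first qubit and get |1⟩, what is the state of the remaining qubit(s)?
|1⟩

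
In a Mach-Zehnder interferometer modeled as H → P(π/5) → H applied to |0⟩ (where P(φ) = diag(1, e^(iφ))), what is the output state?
(0.9045 + 0.2939i)|0⟩ + (0.09549 - 0.2939i)|1⟩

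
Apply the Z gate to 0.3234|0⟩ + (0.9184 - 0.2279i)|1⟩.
0.3234|0⟩ + (-0.9184 + 0.2279i)|1⟩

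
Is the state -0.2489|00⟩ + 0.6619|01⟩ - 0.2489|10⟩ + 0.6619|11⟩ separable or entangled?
Separable

Writing the state as a|00⟩ + b|01⟩ + c|10⟩ + d|11⟩, it is a product state iff ad − bc = 0.
Here (a, b, c, d) = (-0.2489, 0.6619, -0.2489, 0.6619): ad − bc = (-0.2489)(0.6619) − (0.6619)(-0.2489) = 0, so the state is separable.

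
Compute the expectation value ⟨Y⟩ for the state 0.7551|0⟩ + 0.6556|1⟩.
0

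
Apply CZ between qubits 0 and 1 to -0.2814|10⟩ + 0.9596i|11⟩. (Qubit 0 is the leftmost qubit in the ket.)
-0.2814|10⟩ - 0.9596i|11⟩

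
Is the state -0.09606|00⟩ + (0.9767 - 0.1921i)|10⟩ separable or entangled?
Separable

Writing the state as a|00⟩ + b|01⟩ + c|10⟩ + d|11⟩, it is a product state iff ad − bc = 0.
Here (a, b, c, d) = (-0.09606, 0, (0.9767 - 0.1921i), 0): ad − bc = (-0.09606)(0) − (0)(0.9767 - 0.1921i) = 0, so the state is separable.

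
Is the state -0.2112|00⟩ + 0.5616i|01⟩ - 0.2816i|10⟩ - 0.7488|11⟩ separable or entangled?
Separable

Writing the state as a|00⟩ + b|01⟩ + c|10⟩ + d|11⟩, it is a product state iff ad − bc = 0.
Here (a, b, c, d) = (-0.2112, 0.5616i, -0.2816i, -0.7488): ad − bc = (-0.2112)(-0.7488) − (0.5616i)(-0.2816i) = 0, so the state is separable.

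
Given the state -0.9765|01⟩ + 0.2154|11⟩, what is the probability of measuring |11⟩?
0.0464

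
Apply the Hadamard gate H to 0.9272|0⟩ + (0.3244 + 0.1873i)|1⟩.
(0.885 + 0.1324i)|0⟩ + (0.4262 - 0.1324i)|1⟩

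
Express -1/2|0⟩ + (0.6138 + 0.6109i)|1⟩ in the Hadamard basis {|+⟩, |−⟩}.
(0.08047 + 0.432i)|+⟩ + (-0.7876 - 0.432i)|−⟩

With |ψ⟩ = α|0⟩ + β|1⟩, the Hadamard-basis coefficients are ⟨+|ψ⟩ = (α + β)/√2 and ⟨−|ψ⟩ = (α − β)/√2.
Here α = -1/2, β = (0.6138 + 0.6109i): (α + β)/√2 = (0.08047 + 0.432i), (α − β)/√2 = (-0.7876 - 0.432i).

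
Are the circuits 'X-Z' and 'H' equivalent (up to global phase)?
No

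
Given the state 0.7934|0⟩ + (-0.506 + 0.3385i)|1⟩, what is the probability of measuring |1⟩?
0.3706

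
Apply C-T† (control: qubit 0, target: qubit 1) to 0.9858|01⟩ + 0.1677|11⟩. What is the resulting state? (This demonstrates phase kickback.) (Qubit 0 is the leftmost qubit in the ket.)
0.9858|01⟩ + (0.1186 - 0.1186i)|11⟩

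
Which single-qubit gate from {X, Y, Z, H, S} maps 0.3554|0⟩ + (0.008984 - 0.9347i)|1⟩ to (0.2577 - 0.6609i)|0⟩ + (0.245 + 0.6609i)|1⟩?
H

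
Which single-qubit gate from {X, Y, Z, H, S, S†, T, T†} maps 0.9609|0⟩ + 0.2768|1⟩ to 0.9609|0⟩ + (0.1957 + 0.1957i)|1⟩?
T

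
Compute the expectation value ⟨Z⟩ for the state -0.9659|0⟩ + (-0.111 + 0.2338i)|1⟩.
0.866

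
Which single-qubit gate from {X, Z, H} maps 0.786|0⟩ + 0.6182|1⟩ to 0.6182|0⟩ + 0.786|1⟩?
X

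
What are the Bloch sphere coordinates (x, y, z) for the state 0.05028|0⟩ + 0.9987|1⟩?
(0.1004, 0, -0.9949)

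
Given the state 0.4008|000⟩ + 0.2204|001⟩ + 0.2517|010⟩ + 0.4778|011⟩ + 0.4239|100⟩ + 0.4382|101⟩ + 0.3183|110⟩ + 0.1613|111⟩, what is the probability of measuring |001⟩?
0.04858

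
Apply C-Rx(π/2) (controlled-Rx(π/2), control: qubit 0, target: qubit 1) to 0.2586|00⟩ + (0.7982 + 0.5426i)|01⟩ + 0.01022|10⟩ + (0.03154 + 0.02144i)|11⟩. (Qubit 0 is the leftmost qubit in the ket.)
0.2586|00⟩ + (0.7982 + 0.5426i)|01⟩ + (0.02239 - 0.0223i)|10⟩ + (0.0223 + 0.007934i)|11⟩

C-Rx(π/2) leaves the control-|0⟩ kets |00⟩, |01⟩ unchanged and applies Rx(π/2) to qubit 1 on the control-|1⟩ pair (|10⟩, |11⟩).
Rx(π/2) = [[cos(θ/2), −i·sin(θ/2)], [−i·sin(θ/2), cos(θ/2)]]; θ = π/2, cos(θ/2) ≈ 0.707107, sin(θ/2) ≈ 0.707107.
With a = amp(|10⟩) = 0.01022 and b = amp(|11⟩) = (0.03154 + 0.02144i):
new amp(|10⟩) = (0.707107)·a + (-0.707107i)·b = (0.02239 - 0.0223i)
new amp(|11⟩) = (-0.707107i)·a + (0.707107)·b = (0.0223 + 0.007934i)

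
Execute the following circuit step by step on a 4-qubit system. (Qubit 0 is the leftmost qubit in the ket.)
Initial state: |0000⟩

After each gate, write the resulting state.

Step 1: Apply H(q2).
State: 1/√2|0000⟩ + 1/√2|0010⟩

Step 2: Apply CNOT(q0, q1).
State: 1/√2|0000⟩ + 1/√2|0010⟩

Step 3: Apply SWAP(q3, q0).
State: 1/√2|0000⟩ + 1/√2|0010⟩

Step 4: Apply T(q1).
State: 1/√2|0000⟩ + 1/√2|0010⟩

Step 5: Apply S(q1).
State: 1/√2|0000⟩ + 1/√2|0010⟩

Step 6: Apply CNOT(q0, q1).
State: 1/√2|0000⟩ + 1/√2|0010⟩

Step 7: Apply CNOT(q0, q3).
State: 1/√2|0000⟩ + 1/√2|0010⟩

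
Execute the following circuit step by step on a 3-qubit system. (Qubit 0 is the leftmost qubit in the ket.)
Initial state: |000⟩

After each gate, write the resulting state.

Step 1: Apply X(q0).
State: |100⟩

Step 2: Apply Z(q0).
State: -|100⟩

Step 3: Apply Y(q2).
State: -i|101⟩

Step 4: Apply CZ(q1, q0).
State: -i|101⟩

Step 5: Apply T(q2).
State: (1/√2 - (1/√2)i)|101⟩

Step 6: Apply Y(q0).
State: (-1/√2 - (1/√2)i)|001⟩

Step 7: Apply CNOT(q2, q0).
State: (-1/√2 - (1/√2)i)|101⟩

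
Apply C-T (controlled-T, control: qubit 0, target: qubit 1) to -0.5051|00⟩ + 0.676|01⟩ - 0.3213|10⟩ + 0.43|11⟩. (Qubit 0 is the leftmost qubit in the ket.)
-0.5051|00⟩ + 0.676|01⟩ - 0.3213|10⟩ + (0.3041 + 0.3041i)|11⟩

C-T leaves the control-|0⟩ kets |00⟩, |01⟩ unchanged and applies T to qubit 1 on the control-|1⟩ pair (|10⟩, |11⟩).
T = [[1, 0], [0, (1/√2 + (1/√2)i)]].
With a = amp(|10⟩) = -0.3213 and b = amp(|11⟩) = 0.43:
new amp(|10⟩) = (1)·a = -0.3213
new amp(|11⟩) = (1/√2 + (1/√2)i)·b = (0.3041 + 0.3041i)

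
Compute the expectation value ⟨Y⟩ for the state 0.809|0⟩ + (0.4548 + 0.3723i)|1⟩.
0.6024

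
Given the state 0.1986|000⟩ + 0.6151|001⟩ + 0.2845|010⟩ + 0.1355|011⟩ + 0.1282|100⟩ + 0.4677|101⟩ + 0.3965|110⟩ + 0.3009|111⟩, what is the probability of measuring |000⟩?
0.03944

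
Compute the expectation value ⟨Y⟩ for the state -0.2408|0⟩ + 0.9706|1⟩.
0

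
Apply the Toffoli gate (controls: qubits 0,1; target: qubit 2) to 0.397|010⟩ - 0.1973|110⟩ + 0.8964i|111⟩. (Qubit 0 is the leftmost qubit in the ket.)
0.397|010⟩ + 0.8964i|110⟩ - 0.1973|111⟩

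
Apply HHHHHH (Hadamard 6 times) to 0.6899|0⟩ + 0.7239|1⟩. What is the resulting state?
0.6899|0⟩ + 0.7239|1⟩

H² = I, so an even number of Hadamards cancels: H^6 = I and the state is unchanged.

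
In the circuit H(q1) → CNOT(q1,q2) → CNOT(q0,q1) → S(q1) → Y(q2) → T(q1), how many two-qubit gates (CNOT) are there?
2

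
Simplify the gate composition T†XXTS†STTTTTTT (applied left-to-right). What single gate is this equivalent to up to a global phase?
T†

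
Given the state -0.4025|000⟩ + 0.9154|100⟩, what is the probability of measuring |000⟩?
0.162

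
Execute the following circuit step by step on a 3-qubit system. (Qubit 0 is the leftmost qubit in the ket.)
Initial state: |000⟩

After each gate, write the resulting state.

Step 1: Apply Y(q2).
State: i|001⟩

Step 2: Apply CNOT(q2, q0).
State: i|101⟩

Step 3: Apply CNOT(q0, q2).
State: i|100⟩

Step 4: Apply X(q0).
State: i|000⟩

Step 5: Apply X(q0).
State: i|100⟩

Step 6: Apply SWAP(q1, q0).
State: i|010⟩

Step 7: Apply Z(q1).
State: -i|010⟩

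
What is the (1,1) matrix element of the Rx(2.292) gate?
0.4121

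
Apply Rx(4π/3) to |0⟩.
-1/2|0⟩ - 0.866i|1⟩

Rx(4π/3) = [[cos(θ/2), −i·sin(θ/2)], [−i·sin(θ/2), cos(θ/2)]]; θ = 4π/3, cos(θ/2) ≈ -0.5, sin(θ/2) ≈ 0.866025.
With a = amp(|0⟩) = 1 and b = amp(|1⟩) = 0:
new amp(|0⟩) = (-0.5)·a + (-0.866025i)·b = -1/2
new amp(|1⟩) = (-0.866025i)·a + (-0.5)·b = -0.866i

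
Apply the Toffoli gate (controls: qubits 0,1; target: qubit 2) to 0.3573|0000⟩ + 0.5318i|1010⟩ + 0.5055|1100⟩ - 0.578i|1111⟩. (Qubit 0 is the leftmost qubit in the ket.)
0.3573|0000⟩ + 0.5318i|1010⟩ - 0.578i|1101⟩ + 0.5055|1110⟩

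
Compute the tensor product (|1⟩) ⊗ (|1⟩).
|11⟩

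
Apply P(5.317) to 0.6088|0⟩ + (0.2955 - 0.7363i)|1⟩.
0.6088|0⟩ + (-0.4378 - 0.6617i)|1⟩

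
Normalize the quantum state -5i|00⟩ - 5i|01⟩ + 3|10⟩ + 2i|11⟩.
-0.6299i|00⟩ - 0.6299i|01⟩ + 1/√7|10⟩ + 0.252i|11⟩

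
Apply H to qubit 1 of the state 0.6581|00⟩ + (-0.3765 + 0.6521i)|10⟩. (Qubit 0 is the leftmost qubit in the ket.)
0.4653|00⟩ + 0.4653|01⟩ + (-0.2662 + 0.4611i)|10⟩ + (-0.2662 + 0.4611i)|11⟩

H on qubit 1 mixes each pair of kets that differ only in qubit 1: amplitudes (a, b) of (|…0…⟩, |…1…⟩) become ((a + b)/√2, (a − b)/√2). Kets absent from the input have amplitude 0.
(|00⟩, |01⟩): (a, b) = (0.6581, 0) → (0.4653, 0.4653)
(|10⟩, |11⟩): (a, b) = ((-0.3765 + 0.6521i), 0) → ((-0.2662 + 0.4611i), (-0.2662 + 0.4611i))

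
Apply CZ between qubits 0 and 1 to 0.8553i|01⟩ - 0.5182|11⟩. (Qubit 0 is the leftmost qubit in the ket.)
0.8553i|01⟩ + 0.5182|11⟩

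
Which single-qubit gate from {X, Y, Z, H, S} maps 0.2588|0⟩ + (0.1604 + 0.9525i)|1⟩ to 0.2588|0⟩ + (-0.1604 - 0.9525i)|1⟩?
Z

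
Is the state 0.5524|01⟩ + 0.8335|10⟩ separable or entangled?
Entangled

Writing the state as a|00⟩ + b|01⟩ + c|10⟩ + d|11⟩, it is a product state iff ad − bc = 0.
Here (a, b, c, d) = (0, 0.5524, 0.8335, 0): ad − bc = (0)(0) − (0.5524)(0.8335) = -0.4604 ≠ 0, so the state is entangled.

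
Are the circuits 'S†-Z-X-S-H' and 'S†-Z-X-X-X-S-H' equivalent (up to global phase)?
Yes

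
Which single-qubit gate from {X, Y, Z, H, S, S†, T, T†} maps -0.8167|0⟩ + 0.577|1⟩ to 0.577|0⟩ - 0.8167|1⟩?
X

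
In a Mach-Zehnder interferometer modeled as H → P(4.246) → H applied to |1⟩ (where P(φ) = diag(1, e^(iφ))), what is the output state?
(0.7248 + 0.4466i)|0⟩ + (0.2752 - 0.4466i)|1⟩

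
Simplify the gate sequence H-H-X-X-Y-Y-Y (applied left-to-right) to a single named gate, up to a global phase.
Y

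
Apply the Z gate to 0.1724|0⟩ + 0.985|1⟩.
0.1724|0⟩ - 0.985|1⟩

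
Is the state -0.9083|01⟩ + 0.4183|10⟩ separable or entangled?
Entangled

Writing the state as a|00⟩ + b|01⟩ + c|10⟩ + d|11⟩, it is a product state iff ad − bc = 0.
Here (a, b, c, d) = (0, -0.9083, 0.4183, 0): ad − bc = (0)(0) − (-0.9083)(0.4183) = 0.3799 ≠ 0, so the state is entangled.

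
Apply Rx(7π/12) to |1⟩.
-0.7934i|0⟩ + 0.6088|1⟩

Rx(7π/12) = [[cos(θ/2), −i·sin(θ/2)], [−i·sin(θ/2), cos(θ/2)]]; θ = 7π/12, cos(θ/2) ≈ 0.608761, sin(θ/2) ≈ 0.793353.
With a = amp(|0⟩) = 0 and b = amp(|1⟩) = 1:
new amp(|0⟩) = (0.608761)·a + (-0.793353i)·b = -0.7934i
new amp(|1⟩) = (-0.793353i)·a + (0.608761)·b = 0.6088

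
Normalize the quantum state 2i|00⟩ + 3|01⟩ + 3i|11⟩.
0.4264i|00⟩ + 0.6396|01⟩ + 0.6396i|11⟩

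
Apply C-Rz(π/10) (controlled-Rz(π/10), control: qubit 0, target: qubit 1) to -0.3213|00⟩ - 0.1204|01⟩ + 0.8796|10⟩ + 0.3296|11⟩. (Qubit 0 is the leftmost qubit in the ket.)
-0.3213|00⟩ - 0.1204|01⟩ + (0.8688 - 0.1376i)|10⟩ + (0.3255 + 0.05156i)|11⟩

C-Rz(π/10) leaves the control-|0⟩ kets |00⟩, |01⟩ unchanged and applies Rz(π/10) to qubit 1 on the control-|1⟩ pair (|10⟩, |11⟩).
Rz(π/10) = [[e^(−iθ/2), 0], [0, e^(iθ/2)]] with e^(±iθ/2) = cos(θ/2) ± i·sin(θ/2); θ = π/10, cos(θ/2) ≈ 0.987688, sin(θ/2) ≈ 0.156434.
With a = amp(|10⟩) = 0.8796 and b = amp(|11⟩) = 0.3296:
new amp(|10⟩) = (0.987688 - 0.156434i)·a = (0.8688 - 0.1376i)
new amp(|11⟩) = (0.987688 + 0.156434i)·b = (0.3255 + 0.05156i)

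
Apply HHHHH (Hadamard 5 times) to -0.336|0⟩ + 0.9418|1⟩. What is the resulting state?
0.4284|0⟩ - 0.9035|1⟩

H² = I, so H^5 = H: a single Hadamard. With (a, b) = (-0.336, 0.9418), H gives ((a + b)/√2, (a − b)/√2) = (0.4284, -0.9035).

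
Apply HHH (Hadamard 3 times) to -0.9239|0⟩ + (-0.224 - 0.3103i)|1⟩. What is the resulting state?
(-0.8117 - 0.2194i)|0⟩ + (-0.4949 + 0.2194i)|1⟩

H² = I, so H^3 = H: a single Hadamard. With (a, b) = (-0.9239, (-0.224 - 0.3103i)), H gives ((a + b)/√2, (a − b)/√2) = ((-0.8117 - 0.2194i), (-0.4949 + 0.2194i)).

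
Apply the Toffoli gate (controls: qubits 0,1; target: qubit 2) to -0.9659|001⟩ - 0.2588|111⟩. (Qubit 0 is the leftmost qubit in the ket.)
-0.9659|001⟩ - 0.2588|110⟩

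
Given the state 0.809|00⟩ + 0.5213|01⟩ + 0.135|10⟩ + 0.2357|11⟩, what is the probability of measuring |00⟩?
0.6545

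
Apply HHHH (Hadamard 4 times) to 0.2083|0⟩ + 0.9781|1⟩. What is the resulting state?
0.2083|0⟩ + 0.9781|1⟩

H² = I, so an even number of Hadamards cancels: H^4 = I and the state is unchanged.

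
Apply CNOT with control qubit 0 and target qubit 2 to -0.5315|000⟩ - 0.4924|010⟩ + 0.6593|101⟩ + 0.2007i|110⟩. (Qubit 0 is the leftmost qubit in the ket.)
-0.5315|000⟩ - 0.4924|010⟩ + 0.6593|100⟩ + 0.2007i|111⟩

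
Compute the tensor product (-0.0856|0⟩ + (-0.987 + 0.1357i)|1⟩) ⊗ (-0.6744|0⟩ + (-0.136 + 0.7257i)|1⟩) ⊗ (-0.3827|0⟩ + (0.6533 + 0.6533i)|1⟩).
-0.02209|000⟩ + (0.03771 + 0.03771i)|001⟩ + (-0.004455 + 0.02377i)|010⟩ + (0.04819 - 0.03298i)|011⟩ + (-0.2547 + 0.03502i)|100⟩ + (0.4946 + 0.3751i)|101⟩ + (-0.01368 + 0.2812i)|110⟩ + (0.5034 - 0.4566i)|111⟩

amp(|b₁b₂…⟩) = product of the factor amplitudes for bits b₁, b₂, …; only kets whose every factor amplitude is nonzero survive.
|000⟩: (-0.0856)(-0.6744)(-0.3827) = -0.02209
|001⟩: (-0.0856)(-0.6744)(0.6533 + 0.6533i) = (0.03771 + 0.03771i)
|010⟩: (-0.0856)(-0.136 + 0.7257i)(-0.3827) = (-0.004455 + 0.02377i)
|011⟩: (-0.0856)(-0.136 + 0.7257i)(0.6533 + 0.6533i) = (0.04819 - 0.03298i)
|100⟩: (-0.987 + 0.1357i)(-0.6744)(-0.3827) = (-0.2547 + 0.03502i)
|101⟩: (-0.987 + 0.1357i)(-0.6744)(0.6533 + 0.6533i) = (0.4946 + 0.3751i)
|110⟩: (-0.987 + 0.1357i)(-0.136 + 0.7257i)(-0.3827) = (-0.01368 + 0.2812i)
|111⟩: (-0.987 + 0.1357i)(-0.136 + 0.7257i)(0.6533 + 0.6533i) = (0.5034 - 0.4566i)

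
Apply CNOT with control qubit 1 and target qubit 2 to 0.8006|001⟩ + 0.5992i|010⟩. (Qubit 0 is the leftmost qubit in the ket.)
0.8006|001⟩ + 0.5992i|011⟩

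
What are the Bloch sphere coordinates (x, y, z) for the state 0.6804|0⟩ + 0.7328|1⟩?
(0.9972, 0, -0.07405)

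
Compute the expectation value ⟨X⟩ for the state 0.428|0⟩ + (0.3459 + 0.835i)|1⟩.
0.2961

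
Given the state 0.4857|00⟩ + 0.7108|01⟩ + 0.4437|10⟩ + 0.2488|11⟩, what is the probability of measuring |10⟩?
0.1969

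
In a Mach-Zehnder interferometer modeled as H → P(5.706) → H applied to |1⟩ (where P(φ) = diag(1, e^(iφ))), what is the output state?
(0.081 + 0.2728i)|0⟩ + (0.919 - 0.2728i)|1⟩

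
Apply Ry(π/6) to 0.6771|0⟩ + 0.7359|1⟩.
0.4636|0⟩ + 0.8861|1⟩

Ry(π/6) = [[cos(θ/2), −sin(θ/2)], [sin(θ/2), cos(θ/2)]]; θ = π/6, cos(θ/2) ≈ 0.965926, sin(θ/2) ≈ 0.258819.
With a = amp(|0⟩) = 0.6771 and b = amp(|1⟩) = 0.7359:
new amp(|0⟩) = (0.965926)·a + (-0.258819)·b = 0.4636
new amp(|1⟩) = (0.258819)·a + (0.965926)·b = 0.8861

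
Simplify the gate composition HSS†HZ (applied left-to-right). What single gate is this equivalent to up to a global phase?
Z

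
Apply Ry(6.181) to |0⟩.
-0.9987|0⟩ + 0.05107|1⟩

Ry(6.181) = [[cos(θ/2), −sin(θ/2)], [sin(θ/2), cos(θ/2)]]; θ = 6.181, cos(θ/2) ≈ -0.998695, sin(θ/2) ≈ 0.0510704.
With a = amp(|0⟩) = 1 and b = amp(|1⟩) = 0:
new amp(|0⟩) = (-0.998695)·a + (-0.0510704)·b = -0.9987
new amp(|1⟩) = (0.0510704)·a + (-0.998695)·b = 0.05107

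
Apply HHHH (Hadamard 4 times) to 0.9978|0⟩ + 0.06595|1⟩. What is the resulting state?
0.9978|0⟩ + 0.06595|1⟩

H² = I, so an even number of Hadamards cancels: H^4 = I and the state is unchanged.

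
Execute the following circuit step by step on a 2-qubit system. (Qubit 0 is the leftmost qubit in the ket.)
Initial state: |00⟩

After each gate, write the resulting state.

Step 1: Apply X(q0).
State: |10⟩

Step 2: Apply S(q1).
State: |10⟩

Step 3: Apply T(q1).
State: |10⟩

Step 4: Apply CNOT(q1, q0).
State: |10⟩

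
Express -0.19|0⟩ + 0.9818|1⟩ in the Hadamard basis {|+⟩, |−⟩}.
0.5599|+⟩ - 0.8286|−⟩

With |ψ⟩ = α|0⟩ + β|1⟩, the Hadamard-basis coefficients are ⟨+|ψ⟩ = (α + β)/√2 and ⟨−|ψ⟩ = (α − β)/√2.
Here α = -0.19, β = 0.9818: (α + β)/√2 = 0.5599, (α − β)/√2 = -0.8286.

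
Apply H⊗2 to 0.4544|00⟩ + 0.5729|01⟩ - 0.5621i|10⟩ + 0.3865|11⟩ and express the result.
(0.7069 - 0.2811i)|00⟩ + (-0.2525 - 0.2811i)|01⟩ + (0.3204 + 0.2811i)|10⟩ + (0.134 + 0.2811i)|11⟩

H⊗2 gives amp(|y⟩) = (1/2) Σ_x (−1)^(x·y) amp(|x⟩), where x·y is the number of positions in which both x and y have a 1.
|00⟩: (0.4544 + 0.5729 - 0.5621i + 0.3865)/2 = (0.7069 - 0.2811i)
|01⟩: (0.4544 - 0.5729 - 0.5621i - 0.3865)/2 = (-0.2525 - 0.2811i)
|10⟩: (0.4544 + 0.5729 + 0.5621i - 0.3865)/2 = (0.3204 + 0.2811i)
|11⟩: (0.4544 - 0.5729 + 0.5621i + 0.3865)/2 = (0.134 + 0.2811i)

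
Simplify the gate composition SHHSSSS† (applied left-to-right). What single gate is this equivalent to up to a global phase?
S†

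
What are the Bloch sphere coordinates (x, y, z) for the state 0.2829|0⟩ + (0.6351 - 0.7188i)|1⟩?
(0.3593, -0.4067, -0.84)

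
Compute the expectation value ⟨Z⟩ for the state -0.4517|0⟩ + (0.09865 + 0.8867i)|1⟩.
-0.5919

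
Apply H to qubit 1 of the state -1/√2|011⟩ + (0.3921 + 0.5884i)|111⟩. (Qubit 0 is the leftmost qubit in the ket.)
-1/2|001⟩ + 1/2|011⟩ + (0.2773 + 0.4161i)|101⟩ + (-0.2773 - 0.4161i)|111⟩

H on qubit 1 mixes each pair of kets that differ only in qubit 1: amplitudes (a, b) of (|…0…⟩, |…1…⟩) become ((a + b)/√2, (a − b)/√2). Kets absent from the input have amplitude 0.
(|001⟩, |011⟩): (a, b) = (0, -1/√2) → (-1/2, 1/2)
(|101⟩, |111⟩): (a, b) = (0, (0.3921 + 0.5884i)) → ((0.2773 + 0.4161i), (-0.2773 - 0.4161i))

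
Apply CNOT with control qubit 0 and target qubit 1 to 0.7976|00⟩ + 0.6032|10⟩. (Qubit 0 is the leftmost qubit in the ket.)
0.7976|00⟩ + 0.6032|11⟩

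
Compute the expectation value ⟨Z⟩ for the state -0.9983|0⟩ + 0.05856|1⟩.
0.9932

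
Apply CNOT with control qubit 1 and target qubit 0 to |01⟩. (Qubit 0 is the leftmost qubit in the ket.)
|11⟩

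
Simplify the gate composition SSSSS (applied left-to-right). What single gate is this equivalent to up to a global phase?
S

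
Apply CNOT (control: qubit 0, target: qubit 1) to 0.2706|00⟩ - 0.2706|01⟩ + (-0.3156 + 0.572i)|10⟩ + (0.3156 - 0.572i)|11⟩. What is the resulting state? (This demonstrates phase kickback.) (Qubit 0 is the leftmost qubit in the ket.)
0.2706|00⟩ - 0.2706|01⟩ + (0.3156 - 0.572i)|10⟩ + (-0.3156 + 0.572i)|11⟩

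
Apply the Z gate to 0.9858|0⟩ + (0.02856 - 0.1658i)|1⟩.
0.9858|0⟩ + (-0.02856 + 0.1658i)|1⟩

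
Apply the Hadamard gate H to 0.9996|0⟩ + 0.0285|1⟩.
0.727|0⟩ + 0.6867|1⟩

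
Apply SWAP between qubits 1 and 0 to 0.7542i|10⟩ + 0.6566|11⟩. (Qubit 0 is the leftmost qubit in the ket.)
0.7542i|01⟩ + 0.6566|11⟩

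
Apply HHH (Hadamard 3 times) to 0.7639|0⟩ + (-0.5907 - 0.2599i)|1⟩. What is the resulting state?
(0.1225 - 0.1838i)|0⟩ + (0.9578 + 0.1838i)|1⟩

H² = I, so H^3 = H: a single Hadamard. With (a, b) = (0.7639, (-0.5907 - 0.2599i)), H gives ((a + b)/√2, (a − b)/√2) = ((0.1225 - 0.1838i), (0.9578 + 0.1838i)).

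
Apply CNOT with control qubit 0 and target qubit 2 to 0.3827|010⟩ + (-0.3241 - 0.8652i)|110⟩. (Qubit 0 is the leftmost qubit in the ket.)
0.3827|010⟩ + (-0.3241 - 0.8652i)|111⟩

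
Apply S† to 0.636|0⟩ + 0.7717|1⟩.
0.636|0⟩ - 0.7717i|1⟩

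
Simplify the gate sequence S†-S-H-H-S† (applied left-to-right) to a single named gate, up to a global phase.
S†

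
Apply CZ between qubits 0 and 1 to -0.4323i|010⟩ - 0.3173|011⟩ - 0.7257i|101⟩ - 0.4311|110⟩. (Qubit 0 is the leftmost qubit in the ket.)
-0.4323i|010⟩ - 0.3173|011⟩ - 0.7257i|101⟩ + 0.4311|110⟩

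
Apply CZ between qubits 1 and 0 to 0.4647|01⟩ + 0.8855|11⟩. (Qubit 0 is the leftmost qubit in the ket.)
0.4647|01⟩ - 0.8855|11⟩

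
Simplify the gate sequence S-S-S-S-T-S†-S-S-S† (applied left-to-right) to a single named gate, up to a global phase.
T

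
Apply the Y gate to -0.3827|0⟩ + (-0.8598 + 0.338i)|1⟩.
(0.338 + 0.8598i)|0⟩ - 0.3827i|1⟩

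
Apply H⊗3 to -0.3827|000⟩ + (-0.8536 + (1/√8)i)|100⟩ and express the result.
(-0.4371 + 0.125i)|000⟩ + (-0.4371 + 0.125i)|001⟩ + (-0.4371 + 0.125i)|010⟩ + (-0.4371 + 0.125i)|011⟩ + (0.1665 - 0.125i)|100⟩ + (0.1665 - 0.125i)|101⟩ + (0.1665 - 0.125i)|110⟩ + (0.1665 - 0.125i)|111⟩

H⊗3 gives amp(|y⟩) = (1/2√2) Σ_x (−1)^(x·y) amp(|x⟩), where x·y is the number of positions in which both x and y have a 1.
|000⟩: (-0.3827 + (-0.8536 + (1/√8)i))/(2√2) = (-0.4371 + 0.125i)
|001⟩: (-0.3827 + (-0.8536 + (1/√8)i))/(2√2) = (-0.4371 + 0.125i)
|010⟩: (-0.3827 + (-0.8536 + (1/√8)i))/(2√2) = (-0.4371 + 0.125i)
|011⟩: (-0.3827 + (-0.8536 + (1/√8)i))/(2√2) = (-0.4371 + 0.125i)
|100⟩: (-0.3827 - (-0.8536 + (1/√8)i))/(2√2) = (0.1665 - 0.125i)
|101⟩: (-0.3827 - (-0.8536 + (1/√8)i))/(2√2) = (0.1665 - 0.125i)
|110⟩: (-0.3827 - (-0.8536 + (1/√8)i))/(2√2) = (0.1665 - 0.125i)
|111⟩: (-0.3827 - (-0.8536 + (1/√8)i))/(2√2) = (0.1665 - 0.125i)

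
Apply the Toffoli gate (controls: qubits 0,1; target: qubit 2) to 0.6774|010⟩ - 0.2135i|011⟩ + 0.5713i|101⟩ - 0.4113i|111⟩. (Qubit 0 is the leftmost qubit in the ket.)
0.6774|010⟩ - 0.2135i|011⟩ + 0.5713i|101⟩ - 0.4113i|110⟩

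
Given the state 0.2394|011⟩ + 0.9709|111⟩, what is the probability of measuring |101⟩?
0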